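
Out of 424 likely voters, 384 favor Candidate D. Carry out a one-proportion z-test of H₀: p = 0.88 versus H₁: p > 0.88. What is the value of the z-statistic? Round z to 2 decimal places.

p̂ = 384/424 = 0.90566.
Under H₀, SE = √(p₀(1−p₀)/n) = √(0.88·0.12/424) = √0.000249057 = 0.015782.
Test statistic: z = 0.02566/0.015782 = 1.63.

z = 1.63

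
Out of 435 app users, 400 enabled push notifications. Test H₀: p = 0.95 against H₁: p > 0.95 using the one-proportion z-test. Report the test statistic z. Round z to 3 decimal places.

z = -2.915

p̂ = 400/435 = 0.91954.
Under H₀, SE = √(p₀(1−p₀)/n) = √(0.95·0.05/435) = √0.000109195 = 0.010450.
Test statistic: z = -0.03046/0.010450 = -2.915.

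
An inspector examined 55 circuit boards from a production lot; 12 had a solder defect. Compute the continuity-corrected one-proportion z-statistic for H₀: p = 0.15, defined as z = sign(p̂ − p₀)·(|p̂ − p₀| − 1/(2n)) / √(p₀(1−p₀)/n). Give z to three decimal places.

z = 1.227

p̂ = 12/55 = 0.21818. p̂ − p₀ = 0.068182.
1/(2n) = 0.009091.
Corrected numerator: |0.068182| − 0.009091 = 0.059091.
Under H₀, SE = √(p₀(1−p₀)/n) = √(0.15·0.85/55) = √0.002318182 = 0.048148.
z = (+)0.059091/0.048148 = 1.227.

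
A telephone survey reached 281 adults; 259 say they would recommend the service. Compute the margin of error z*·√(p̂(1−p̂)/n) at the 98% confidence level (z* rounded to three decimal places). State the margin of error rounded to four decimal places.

p̂ = 259/281 = 0.92171.
Standard error of p̂: √(0.072162/281) = √0.000256805 = 0.016025.
For 98% confidence, z* = 2.326.
Margin of error = z*·SE = 2.326 × 0.016025 = 0.0373.

ME = 0.0373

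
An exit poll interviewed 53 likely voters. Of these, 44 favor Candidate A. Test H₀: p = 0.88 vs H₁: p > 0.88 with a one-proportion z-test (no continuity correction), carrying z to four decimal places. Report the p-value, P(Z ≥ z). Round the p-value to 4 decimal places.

p-value = 0.8678

With x = 44 successes in n = 53, p̂ = 0.83019.
Under H₀, SE = √(p₀(1−p₀)/n) = √(0.88·0.12/53) = √0.001992453 = 0.044637.
z = (p̂ − p₀)/SE = (44/53 − 0.88)/0.044637 ≈ -1.1159.
p-value = P(Z ≥ z) with z = -1.1159 → 0.8678.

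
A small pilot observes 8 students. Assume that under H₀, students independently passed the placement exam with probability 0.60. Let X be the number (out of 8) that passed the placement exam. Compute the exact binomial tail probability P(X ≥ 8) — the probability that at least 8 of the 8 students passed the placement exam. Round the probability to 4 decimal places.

X ~ Binomial(n=8, p=0.60).
P(X ≥ 8) = C(8,8)·0.60^8·0.40^0.
= 0.016796 = 0.0168.

P = 0.0168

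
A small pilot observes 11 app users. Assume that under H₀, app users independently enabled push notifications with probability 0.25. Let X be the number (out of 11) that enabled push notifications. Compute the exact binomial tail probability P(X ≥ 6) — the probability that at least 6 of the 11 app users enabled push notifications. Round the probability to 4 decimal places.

X ~ Binomial(n=11, p=0.25).
P(X ≥ 6) = Σ_{j=6}^{11} C(11,j)·0.25^j·0.75^{11−j}.
= 0.026766 + 0.006373 + 0.001062 + 0.000118 + 0.000008 + 0.000000 = 0.0343.

P = 0.0343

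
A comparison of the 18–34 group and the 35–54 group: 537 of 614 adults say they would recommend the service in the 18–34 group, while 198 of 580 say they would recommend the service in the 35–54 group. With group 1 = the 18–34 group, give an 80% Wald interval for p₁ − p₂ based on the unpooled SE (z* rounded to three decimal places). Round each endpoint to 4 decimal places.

(0.5027, 0.5637)

p̂₁ = 0.87459, p̂₂ = 0.34138, so the observed difference is 0.53321.
Unpooled SE = √(p̂₁(1−p̂₁)/n₁ + p̂₂(1−p̂₂)/n₂) = √(0.000178632 + 0.000387654) = 0.023797.
z* = 1.282 at the 80% level. Margin of error = 0.03051.
So the interval runs from 0.5027 to 0.5637.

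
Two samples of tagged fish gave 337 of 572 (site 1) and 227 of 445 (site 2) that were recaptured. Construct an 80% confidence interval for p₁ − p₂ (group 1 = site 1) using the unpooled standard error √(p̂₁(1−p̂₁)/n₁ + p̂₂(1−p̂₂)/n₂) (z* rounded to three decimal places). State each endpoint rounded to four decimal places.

p̂₁ = 337/572 = 0.58916, p̂₂ = 227/445 = 0.51011; p̂₁ − p̂₂ = 0.07905.
SE = √(0.000423165 + 0.000561568) = √0.000984733 = 0.031380.
The 80% critical value is z* = 1.282. Margin of error = 0.04023.
So the interval runs from 0.0388 to 0.1193.

(0.0388, 0.1193)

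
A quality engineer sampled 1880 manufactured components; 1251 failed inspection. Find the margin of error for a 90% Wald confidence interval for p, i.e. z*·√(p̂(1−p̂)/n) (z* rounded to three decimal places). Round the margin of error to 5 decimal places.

Sample proportion p̂ = 1251/1880 = 0.66543.
SE(p̂) = √(0.66543·0.33457/1880) = 0.010882.
z* = 1.645 at the 90% level.
ME = 1.645·0.010882 = 0.01790.

ME = 0.01790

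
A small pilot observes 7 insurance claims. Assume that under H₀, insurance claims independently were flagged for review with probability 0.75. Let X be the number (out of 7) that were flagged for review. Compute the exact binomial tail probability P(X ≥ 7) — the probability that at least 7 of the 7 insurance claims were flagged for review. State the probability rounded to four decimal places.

X is binomial with n = 7 and p = 0.75.
P(X ≥ 7) = C(7,7)·0.75^7·0.25^0.
= 0.133484 = 0.1335.

P = 0.1335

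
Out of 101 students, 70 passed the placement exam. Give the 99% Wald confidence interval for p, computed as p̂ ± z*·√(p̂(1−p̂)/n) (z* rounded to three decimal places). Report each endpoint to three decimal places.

(0.575, 0.811)

The sample proportion is 70/101 = 0.69307.
SE = √(p̂(1−p̂)/n) = √(0.212724/101) = 0.045893.
The 99% critical value is z* = 2.576.
Margin of error: 2.576 × 0.045893 = 0.11822.
Interval: 0.69307 ± 0.11822 → (0.575, 0.811).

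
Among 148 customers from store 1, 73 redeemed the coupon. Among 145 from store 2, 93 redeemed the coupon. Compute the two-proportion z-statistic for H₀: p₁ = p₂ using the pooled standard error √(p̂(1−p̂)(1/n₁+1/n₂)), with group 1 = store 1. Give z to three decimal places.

Sample proportions: p̂₁ = 73/148 = 0.49324 and p̂₂ = 93/145 = 0.64138.
Pooled p̂ = (73+93)/(148+145) = 166/293 = 0.56655.
Pooled SE = √[0.2455707·0.01365331] ≈ 0.057904.
z = -0.14814/0.057904 = -2.558.

z = -2.558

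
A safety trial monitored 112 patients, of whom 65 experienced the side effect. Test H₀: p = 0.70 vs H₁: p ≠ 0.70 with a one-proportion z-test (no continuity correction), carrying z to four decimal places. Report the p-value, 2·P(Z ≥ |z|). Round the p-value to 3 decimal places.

p-value = 0.006

p̂ = 65/112 = 0.58036.
SE₀ = √(0.70·0.30/112) = 0.043301.
Test statistic (full precision, shown to 4 dp): z = (65/112 − 0.70)/SE₀ ≈ -2.7630.
From the standard normal, 2·P(Z ≥ |z|) = 0.006.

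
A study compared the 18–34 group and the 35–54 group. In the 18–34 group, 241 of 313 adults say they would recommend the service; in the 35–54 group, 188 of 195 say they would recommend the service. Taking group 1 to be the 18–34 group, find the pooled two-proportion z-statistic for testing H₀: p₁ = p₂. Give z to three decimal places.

Sample proportions: p̂₁ = 241/313 = 0.76997 and p̂₂ = 188/195 = 0.96410.
Pooling: p̂ = 429/508 = 0.84449.
SE = √[p̂(1−p̂)(1/n₁+1/n₂)] = √[0.84449·0.15551·(1/313+1/195)] ≈ 0.033061.
z = (p̂₁ − p̂₂)/SE = (0.76997 − 0.96410)/0.033061 = -0.19413/0.033061 = -5.872.

z = -5.872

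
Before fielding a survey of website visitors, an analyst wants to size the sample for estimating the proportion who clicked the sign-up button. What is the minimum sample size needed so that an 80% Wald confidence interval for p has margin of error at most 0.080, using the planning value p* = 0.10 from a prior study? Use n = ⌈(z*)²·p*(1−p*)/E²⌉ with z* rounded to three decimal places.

n = 24

The 80% critical value is z* = 1.282.
p*(1−p*) = 0.10·0.90 = 0.0900.
Required n before rounding: 1.643524 × 0.0900 / 0.080² = 23.112.
Rounding up, n = 24.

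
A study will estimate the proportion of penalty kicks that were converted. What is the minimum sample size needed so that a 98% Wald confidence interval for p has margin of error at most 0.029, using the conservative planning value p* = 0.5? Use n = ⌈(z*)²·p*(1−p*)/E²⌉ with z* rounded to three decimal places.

n = 1609

The 98% critical value is z* = 2.326.
p*(1−p*) = 0.2500.
Required n before rounding: 5.410276 × 0.2500 / 0.029² = 1608.287.
Rounding up, n = 1609.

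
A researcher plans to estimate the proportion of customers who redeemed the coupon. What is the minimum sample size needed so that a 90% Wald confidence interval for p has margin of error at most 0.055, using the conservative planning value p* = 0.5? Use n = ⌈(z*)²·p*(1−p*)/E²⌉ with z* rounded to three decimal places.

n = 224

z* = 1.645 at the 90% level.
p*(1−p*) = 0.50·0.50 = 0.2500.
Required n before rounding: 2.706025 × 0.2500 / 0.055² = 223.638.
Rounding up, n = 224.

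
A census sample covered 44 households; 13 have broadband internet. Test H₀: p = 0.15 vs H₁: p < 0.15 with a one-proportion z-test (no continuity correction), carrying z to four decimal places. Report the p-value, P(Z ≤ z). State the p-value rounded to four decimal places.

p-value = 0.9966

Sample proportion p̂ = 13/44 = 0.29545.
Under H₀, SE = √(p₀(1−p₀)/n) = √(0.15·0.85/44) = √0.002897727 = 0.053831.
z = (p̂ − p₀)/SE = (13/44 − 0.15)/0.053831 ≈ 2.7021.
p-value = P(Z ≤ z) with z = 2.7021 → 0.9966.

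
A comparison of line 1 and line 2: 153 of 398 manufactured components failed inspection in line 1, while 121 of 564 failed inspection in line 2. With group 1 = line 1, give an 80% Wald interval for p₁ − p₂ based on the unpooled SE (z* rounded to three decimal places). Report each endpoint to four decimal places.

(0.1316, 0.2082)

p̂₁ = 153/398 = 0.38442, p̂₂ = 121/564 = 0.21454; p̂₁ − p̂₂ = 0.16988.
SE = √(0.000594577 + 0.000298780) = √0.000893357 = 0.029889.
z* = 1.282 at the 80% level. Margin = 1.282·0.029889 = 0.03832.
Interval: 0.16988 ± 0.03832 → (0.1316, 0.2082).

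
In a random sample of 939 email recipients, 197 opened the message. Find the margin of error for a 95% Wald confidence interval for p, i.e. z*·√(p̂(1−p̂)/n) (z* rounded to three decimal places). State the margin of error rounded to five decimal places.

ME = 0.02604

With x = 197 successes in n = 939, p̂ = 0.20980.
Standard error of p̂: √(0.165783/939) = √0.000176552 = 0.013287.
The 95% critical value is z* = 1.960.
ME = 1.960·0.013287 = 0.02604.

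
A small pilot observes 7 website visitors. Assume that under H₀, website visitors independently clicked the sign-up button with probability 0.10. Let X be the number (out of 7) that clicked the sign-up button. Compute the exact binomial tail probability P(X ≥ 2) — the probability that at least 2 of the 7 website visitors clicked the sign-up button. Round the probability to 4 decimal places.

X ~ Binomial(n=7, p=0.10).
P(X ≥ 2) = Σ_{j=2}^{7} C(7,j)·0.10^j·0.90^{7−j}.
= 0.124003 + 0.022964 + 0.002552 + 0.000170 + 0.000006 + 0.000000 = 0.1497.

P = 0.1497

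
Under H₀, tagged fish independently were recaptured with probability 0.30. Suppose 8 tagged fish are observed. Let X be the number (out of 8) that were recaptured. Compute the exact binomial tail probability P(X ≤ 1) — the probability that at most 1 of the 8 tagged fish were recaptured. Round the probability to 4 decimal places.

X is binomial with n = 8 and p = 0.30.
P(X ≤ 1) = C(8,0)·0.30^0·0.70^8 + C(8,1)·0.30^1·0.70^7.
= 0.057648 + 0.197650 = 0.2553.

P = 0.2553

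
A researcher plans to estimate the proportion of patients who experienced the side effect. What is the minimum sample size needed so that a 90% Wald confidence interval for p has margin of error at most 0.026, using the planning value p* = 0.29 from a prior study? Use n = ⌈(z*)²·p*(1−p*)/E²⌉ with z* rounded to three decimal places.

n = 825

For 90% confidence, z* = 1.645.
p*(1−p*) = 0.2059.
(z*)²·p*(1−p*)/E² = 2.706025·0.2059/0.000676 = 824.217.
Rounding up, n = 825.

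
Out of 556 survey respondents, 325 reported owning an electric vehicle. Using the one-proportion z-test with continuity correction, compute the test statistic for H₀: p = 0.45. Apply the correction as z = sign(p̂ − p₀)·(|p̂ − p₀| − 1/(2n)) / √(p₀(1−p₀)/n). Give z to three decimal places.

Sample proportion p̂ = 325/556 = 0.58453. p̂ − p₀ = 0.134532.
1/(2n) = 0.000899.
Corrected numerator: |0.134532| − 0.000899 = 0.133633.
Null standard error: √(0.45·0.55/556) = √0.000445144 = 0.021098.
z = +0.133633/0.021098 = 6.334.

z = 6.334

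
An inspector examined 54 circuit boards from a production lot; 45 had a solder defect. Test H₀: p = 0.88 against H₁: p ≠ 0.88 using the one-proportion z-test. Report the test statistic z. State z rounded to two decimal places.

z = -1.06

Sample proportion p̂ = 45/54 = 0.83333.
Null standard error: √(0.88·0.12/54) = √0.001955556 = 0.044222.
z = (p̂ − p₀)/SE = (0.83333 − 0.88)/0.044222 = -1.06.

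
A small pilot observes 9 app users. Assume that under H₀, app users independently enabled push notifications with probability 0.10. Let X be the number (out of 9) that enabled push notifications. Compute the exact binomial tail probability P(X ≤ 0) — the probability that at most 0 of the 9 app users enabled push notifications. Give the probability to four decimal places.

P = 0.3874

X is binomial with n = 9 and p = 0.10.
P(X ≤ 0) = C(9,0)·0.10^0·0.90^9.
= 0.387420 = 0.3874.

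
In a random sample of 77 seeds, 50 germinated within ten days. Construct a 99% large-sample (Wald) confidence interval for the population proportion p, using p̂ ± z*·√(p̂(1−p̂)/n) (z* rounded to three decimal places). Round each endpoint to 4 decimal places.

p̂ = 50/77 = 0.64935.
Standard error of p̂: √(0.227694/77) = √0.002957070 = 0.054379.
The 99% critical value is z* = 2.576.
Margin of error: 2.576 × 0.054379 = 0.14008.
So the interval runs from 0.5093 to 0.7894.

(0.5093, 0.7894)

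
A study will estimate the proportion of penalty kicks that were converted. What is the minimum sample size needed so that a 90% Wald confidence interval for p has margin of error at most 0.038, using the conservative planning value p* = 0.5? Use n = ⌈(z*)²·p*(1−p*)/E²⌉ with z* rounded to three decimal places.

The 90% critical value is z* = 1.645.
p*(1−p*) = 0.2500.
(z*)²·p*(1−p*)/E² = 2.706025·0.2500/0.001444 = 468.495.
⌈468.495⌉ = 469.

n = 469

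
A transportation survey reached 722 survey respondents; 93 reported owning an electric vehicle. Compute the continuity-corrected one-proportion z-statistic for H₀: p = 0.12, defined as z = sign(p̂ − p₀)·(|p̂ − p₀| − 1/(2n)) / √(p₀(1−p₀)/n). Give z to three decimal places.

p̂ = 93/722 = 0.12881. p̂ − p₀ = 0.008809.
1/(2n) = 0.000693.
Corrected numerator: |0.008809| − 0.000693 = 0.008116.
SE₀ = √(0.12·0.88/722) = 0.012094.
z = +0.008116/0.012094 = 0.671.

z = 0.671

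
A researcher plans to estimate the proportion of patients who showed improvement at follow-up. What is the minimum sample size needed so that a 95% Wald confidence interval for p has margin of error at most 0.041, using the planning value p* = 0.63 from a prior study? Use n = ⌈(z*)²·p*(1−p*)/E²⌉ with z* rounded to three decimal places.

The 95% critical value is z* = 1.960.
p*(1−p*) = 0.63·0.37 = 0.2331.
Required n before rounding: 3.841600 × 0.2331 / 0.041² = 532.705.
⌈532.705⌉ = 533.

n = 533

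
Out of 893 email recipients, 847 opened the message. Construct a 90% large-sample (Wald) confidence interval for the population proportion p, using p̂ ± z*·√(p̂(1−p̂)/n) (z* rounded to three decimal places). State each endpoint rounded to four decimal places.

p̂ = 847/893 = 0.94849.
SE = √(p̂(1−p̂)/n) = √(0.048858/893) = 0.007397.
z* = 1.645 at the 90% level.
Margin of error: 1.645 × 0.007397 = 0.01217.
CI: 0.94849 ± 0.01217 = (0.9363, 0.9607).

(0.9363, 0.9607)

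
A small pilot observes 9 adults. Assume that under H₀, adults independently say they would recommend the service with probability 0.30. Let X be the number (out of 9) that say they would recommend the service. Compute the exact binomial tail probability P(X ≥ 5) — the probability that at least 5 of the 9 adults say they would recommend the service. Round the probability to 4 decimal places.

P = 0.0988

X ~ Binomial(n=9, p=0.30).
P(X ≥ 5) = Σ_{j=5}^{9} C(9,j)·0.30^j·0.70^{9−j}.
= 0.073514 + 0.021004 + 0.003858 + 0.000413 + 0.000020 = 0.0988.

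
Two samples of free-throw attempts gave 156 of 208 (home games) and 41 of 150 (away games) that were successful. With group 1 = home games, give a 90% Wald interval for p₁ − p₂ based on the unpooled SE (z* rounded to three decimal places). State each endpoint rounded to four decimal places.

p̂₁ = 0.75000, p̂₂ = 0.27333, so the observed difference is 0.47667.
SE = √(0.000901442 + 0.001324148) = √0.002225590 = 0.047176.
The 90% critical value is z* = 1.645. Margin of error = 0.07760.
So the interval runs from 0.3991 to 0.5543.

(0.3991, 0.5543)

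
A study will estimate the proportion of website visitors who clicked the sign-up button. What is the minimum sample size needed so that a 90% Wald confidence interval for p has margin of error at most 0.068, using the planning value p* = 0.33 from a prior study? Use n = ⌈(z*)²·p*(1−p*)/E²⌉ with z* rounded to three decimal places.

For 90% confidence, z* = 1.645.
p*(1−p*) = 0.33·0.67 = 0.2211.
Required n before rounding: 2.706025 × 0.2211 / 0.068² = 129.391.
⌈129.391⌉ = 130.

n = 130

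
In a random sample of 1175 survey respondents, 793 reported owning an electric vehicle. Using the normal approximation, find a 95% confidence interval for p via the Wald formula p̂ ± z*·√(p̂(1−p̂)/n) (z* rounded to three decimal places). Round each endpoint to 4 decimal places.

With x = 793 successes in n = 1175, p̂ = 0.67489.
Standard error of p̂: √(0.219412/1175) = √0.000186734 = 0.013665.
The 95% critical value is z* = 1.960.
Margin of error: 1.960 × 0.013665 = 0.02678.
CI: 0.67489 ± 0.02678 = (0.6481, 0.7017).

(0.6481, 0.7017)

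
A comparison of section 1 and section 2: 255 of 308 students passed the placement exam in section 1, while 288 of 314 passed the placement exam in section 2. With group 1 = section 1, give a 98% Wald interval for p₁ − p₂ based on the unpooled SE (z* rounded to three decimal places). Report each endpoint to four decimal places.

p̂₁ = 255/308 = 0.82792, p̂₂ = 288/314 = 0.91720; p̂₁ − p̂₂ = -0.08928.
SE = √(0.000462556 + 0.000241867) = √0.000704423 = 0.026541.
For 98% confidence, z* = 2.326. Margin = 2.326·0.026541 = 0.06173.
CI: -0.08928 ± 0.06173 = (-0.1510, -0.0275).

(-0.1510, -0.0275)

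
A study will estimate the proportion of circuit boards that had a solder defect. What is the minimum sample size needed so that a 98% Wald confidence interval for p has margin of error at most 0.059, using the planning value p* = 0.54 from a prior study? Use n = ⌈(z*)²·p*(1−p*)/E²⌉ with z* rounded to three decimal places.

The 98% critical value is z* = 2.326.
p*(1−p*) = 0.2484.
Required n before rounding: 5.410276 × 0.2484 / 0.059² = 386.071.
Rounding up, n = 387.

n = 387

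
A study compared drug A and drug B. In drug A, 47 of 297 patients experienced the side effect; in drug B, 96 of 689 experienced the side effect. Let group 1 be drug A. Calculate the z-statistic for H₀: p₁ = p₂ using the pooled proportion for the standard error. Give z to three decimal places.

z = 0.774

p̂₁ = 47/297 = 0.15825, p̂₂ = 96/689 = 0.13933.
Pooled p̂ = (47+96)/(297+689) = 143/986 = 0.14503.
Pooled SE = √[0.1239966·0.00481838] ≈ 0.024443.
z = 0.01892/0.024443 = 0.774.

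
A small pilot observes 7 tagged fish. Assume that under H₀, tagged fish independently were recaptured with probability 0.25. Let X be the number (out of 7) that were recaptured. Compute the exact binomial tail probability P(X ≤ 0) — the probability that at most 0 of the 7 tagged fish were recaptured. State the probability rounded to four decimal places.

P = 0.1335

X ~ Binomial(n=7, p=0.25).
P(X ≤ 0) = C(7,0)·0.25^0·0.75^7.
= 0.133484 = 0.1335.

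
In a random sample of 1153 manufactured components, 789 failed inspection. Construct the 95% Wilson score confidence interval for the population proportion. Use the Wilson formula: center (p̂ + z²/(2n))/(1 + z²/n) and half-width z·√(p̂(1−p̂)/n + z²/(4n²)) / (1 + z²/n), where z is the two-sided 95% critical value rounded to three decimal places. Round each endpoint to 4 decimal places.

Here p̂ = 789/1153 = 0.68430 and z = 1.960 (z² = 3.841600).
Denominator 1 + z²/n = 1 + 3.841600/1153 = 1.003332.
Adjusted center: (0.68430 + z²/(2n))/1.003332 = 0.68369.
Radicand: p̂(1−p̂)/n + z²/(4n²) = 0.000187366 + 0.000000722 = 0.000188088.
Half-width = 1.960·√0.000188088/1.003332 = 0.02679.
So the interval runs from 0.6569 to 0.7105.

(0.6569, 0.7105)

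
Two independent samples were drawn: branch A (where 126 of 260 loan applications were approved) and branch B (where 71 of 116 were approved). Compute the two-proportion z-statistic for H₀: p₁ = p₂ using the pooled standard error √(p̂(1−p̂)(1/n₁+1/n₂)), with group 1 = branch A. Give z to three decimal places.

Sample proportions: p̂₁ = 126/260 = 0.48462 and p̂₂ = 71/116 = 0.61207.
Pooling: p̂ = 197/376 = 0.52394.
Pooled SE = √[0.2494271·0.01246684] ≈ 0.055764.
z = (p̂₁ − p̂₂)/SE = (0.48462 − 0.61207)/0.055764 = -0.12745/0.055764 = -2.286.

z = -2.286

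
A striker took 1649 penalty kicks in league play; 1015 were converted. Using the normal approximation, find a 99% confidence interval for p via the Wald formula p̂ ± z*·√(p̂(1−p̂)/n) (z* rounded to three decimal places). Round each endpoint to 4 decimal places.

(0.5847, 0.6464)

Sample proportion p̂ = 1015/1649 = 0.61552.
Standard error of p̂: √(0.236654/1649) = √0.000143514 = 0.011980.
The 99% critical value is z* = 2.576.
Margin of error: 2.576 × 0.011980 = 0.03086.
So the interval runs from 0.5847 to 0.6464.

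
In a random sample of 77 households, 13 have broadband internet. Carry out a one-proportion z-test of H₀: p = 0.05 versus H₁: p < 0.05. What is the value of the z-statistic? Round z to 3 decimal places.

z = 4.784

Sample proportion p̂ = 13/77 = 0.16883.
SE₀ = √(0.05·0.95/77) = 0.024837.
z = (p̂ − p₀)/SE = (0.16883 − 0.05)/0.024837 = 4.784.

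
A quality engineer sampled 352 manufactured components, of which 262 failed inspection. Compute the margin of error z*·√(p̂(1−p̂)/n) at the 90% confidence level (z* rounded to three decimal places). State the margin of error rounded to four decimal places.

ME = 0.0382

The sample proportion is 262/352 = 0.74432.
SE(p̂) = √(0.74432·0.25568/352) = 0.023252.
For 90% confidence, z* = 1.645.
So ME = 0.0382.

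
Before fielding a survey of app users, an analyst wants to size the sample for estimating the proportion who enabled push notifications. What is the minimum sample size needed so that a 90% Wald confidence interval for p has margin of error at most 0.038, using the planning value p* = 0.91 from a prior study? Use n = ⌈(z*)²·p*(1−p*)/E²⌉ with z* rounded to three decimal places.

For 90% confidence, z* = 1.645.
p*(1−p*) = 0.0819.
(z*)²·p*(1−p*)/E² = 2.706025·0.0819/0.001444 = 153.479.
⌈153.479⌉ = 154.

n = 154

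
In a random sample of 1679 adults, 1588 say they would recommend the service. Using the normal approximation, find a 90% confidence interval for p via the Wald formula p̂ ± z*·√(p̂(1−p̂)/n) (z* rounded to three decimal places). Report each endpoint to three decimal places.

p̂ = 1588/1679 = 0.94580.
SE = √(p̂(1−p̂)/n) = √(0.051261/1679) = 0.005525.
The 90% critical value is z* = 1.645.
Margin of error: 1.645 × 0.005525 = 0.00909.
So the interval runs from 0.937 to 0.955.

(0.937, 0.955)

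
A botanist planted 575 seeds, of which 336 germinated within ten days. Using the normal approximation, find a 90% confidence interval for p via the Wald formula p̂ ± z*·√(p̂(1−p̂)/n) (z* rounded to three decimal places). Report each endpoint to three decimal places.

(0.551, 0.618)

The sample proportion is 336/575 = 0.58435.
SE = √(p̂(1−p̂)/n) = √(0.242885/575) = 0.020553.
z* = 1.645 at the 90% level.
Margin of error: 1.645 × 0.020553 = 0.03381.
CI: 0.58435 ± 0.03381 = (0.551, 0.618).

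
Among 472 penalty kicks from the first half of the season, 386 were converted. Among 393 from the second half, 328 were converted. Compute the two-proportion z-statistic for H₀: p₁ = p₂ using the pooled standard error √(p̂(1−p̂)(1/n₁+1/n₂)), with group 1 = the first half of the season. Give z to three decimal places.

z = -0.648

p̂₁ = 386/472 = 0.81780, p̂₂ = 328/393 = 0.83461.
Pooling: p̂ = 714/865 = 0.82543.
Pooled SE = √[0.1440930·0.00466317] ≈ 0.025922.
z = -0.01681/0.025922 = -0.648.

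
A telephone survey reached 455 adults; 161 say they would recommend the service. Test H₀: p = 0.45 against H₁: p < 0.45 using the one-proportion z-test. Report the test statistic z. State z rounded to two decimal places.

With x = 161 successes in n = 455, p̂ = 0.35385.
SE₀ = √(0.45·0.55/455) = 0.023323.
z = (0.35385 − 0.45)/0.023323 = -0.09615/0.023323 = -4.12.

z = -4.12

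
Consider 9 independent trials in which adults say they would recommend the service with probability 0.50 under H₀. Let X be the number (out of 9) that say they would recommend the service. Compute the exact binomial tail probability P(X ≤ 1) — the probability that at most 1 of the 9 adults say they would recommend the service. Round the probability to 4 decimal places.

P = 0.0195

X ~ Binomial(n=9, p=0.50).
P(X ≤ 1) = C(9,0)·0.50^0·0.50^9 + C(9,1)·0.50^1·0.50^8.
= 0.001953 + 0.017578 = 0.0195.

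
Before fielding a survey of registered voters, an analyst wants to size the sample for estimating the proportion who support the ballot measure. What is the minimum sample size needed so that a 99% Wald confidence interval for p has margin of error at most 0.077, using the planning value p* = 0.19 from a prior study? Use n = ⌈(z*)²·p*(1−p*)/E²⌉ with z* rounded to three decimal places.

n = 173

For 99% confidence, z* = 2.576.
p*(1−p*) = 0.1539.
(z*)²·p*(1−p*)/E² = 6.635776·0.1539/0.005929 = 172.246.
Rounding up, n = 173.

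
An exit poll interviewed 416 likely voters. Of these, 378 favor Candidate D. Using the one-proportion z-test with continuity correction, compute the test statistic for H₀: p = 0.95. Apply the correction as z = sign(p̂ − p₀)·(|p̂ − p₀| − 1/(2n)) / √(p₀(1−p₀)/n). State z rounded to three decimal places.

The sample proportion is 378/416 = 0.90865. p̂ − p₀ = -0.041346.
1/(2n) = 0.001202.
Corrected numerator: |-0.041346| − 0.001202 = 0.040144.
Under H₀, SE = √(p₀(1−p₀)/n) = √(0.95·0.05/416) = √0.000114183 = 0.010686.
z = (−)0.040144/0.010686 = -3.757.

z = -3.757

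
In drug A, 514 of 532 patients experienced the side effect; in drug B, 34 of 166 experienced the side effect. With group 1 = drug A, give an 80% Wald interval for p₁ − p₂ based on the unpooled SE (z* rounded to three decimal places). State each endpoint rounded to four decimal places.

(0.7200, 0.8027)

p̂₁ = 514/532 = 0.96617, p̂₂ = 34/166 = 0.20482; p̂₁ − p̂₂ = 0.76135.
SE = √(0.000061447 + 0.000981135) = √0.001042582 = 0.032289.
For 80% confidence, z* = 1.282. Margin of error = 0.04139.
Interval: 0.76135 ± 0.04139 → (0.7200, 0.8027).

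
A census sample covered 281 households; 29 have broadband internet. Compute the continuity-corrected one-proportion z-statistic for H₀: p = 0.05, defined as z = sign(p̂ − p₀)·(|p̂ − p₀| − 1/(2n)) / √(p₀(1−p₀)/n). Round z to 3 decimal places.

z = 3.955

p̂ = 29/281 = 0.10320. p̂ − p₀ = 0.053203.
Continuity correction 1/(2n) = 1/562 = 0.001779.
Corrected numerator: |0.053203| − 0.001779 = 0.051424.
Under H₀, SE = √(p₀(1−p₀)/n) = √(0.05·0.95/281) = √0.000169039 = 0.013002.
z = +0.051424/0.013002 = 3.955.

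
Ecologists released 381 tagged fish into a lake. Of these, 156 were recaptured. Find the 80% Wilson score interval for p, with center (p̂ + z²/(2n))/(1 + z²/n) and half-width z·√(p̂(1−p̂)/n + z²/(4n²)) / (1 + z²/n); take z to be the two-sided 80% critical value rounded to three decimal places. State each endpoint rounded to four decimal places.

(0.3776, 0.4421)

p̂ = 156/381 = 0.40945; z = 1.282, so z² = 1.643524.
Denominator 1 + z²/n = 1 + 1.643524/381 = 1.004314.
Adjusted center: (0.40945 + z²/(2n))/1.004314 = 0.40984.
Radicand: p̂(1−p̂)/n + z²/(4n²) = 0.000634647 + 0.000002831 = 0.000637478.
Half-width = 1.282·√0.000637478/1.004314 = 0.03223.
CI: 0.40984 ± 0.03223 = (0.3776, 0.4421).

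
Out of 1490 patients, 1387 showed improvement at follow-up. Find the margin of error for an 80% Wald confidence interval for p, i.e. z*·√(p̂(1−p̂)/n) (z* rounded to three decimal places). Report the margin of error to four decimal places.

ME = 0.0084

The sample proportion is 1387/1490 = 0.93087.
SE = √(p̂(1−p̂)/n) = √(0.064349/1490) = 0.006572.
For 80% confidence, z* = 1.282.
So ME = 0.0084.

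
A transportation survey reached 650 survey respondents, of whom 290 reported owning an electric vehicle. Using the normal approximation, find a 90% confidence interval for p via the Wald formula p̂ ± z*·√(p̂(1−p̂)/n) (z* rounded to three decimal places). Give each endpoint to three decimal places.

Sample proportion p̂ = 290/650 = 0.44615.
SE(p̂) = √(0.44615·0.55385/650) = 0.019498.
z* = 1.645 at the 90% level.
Margin of error: 1.645 × 0.019498 = 0.03207.
Interval: 0.44615 ± 0.03207 → (0.414, 0.478).

(0.414, 0.478)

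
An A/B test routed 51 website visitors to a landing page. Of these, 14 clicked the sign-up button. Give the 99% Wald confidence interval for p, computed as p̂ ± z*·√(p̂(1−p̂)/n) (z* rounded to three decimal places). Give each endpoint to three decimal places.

(0.114, 0.435)

p̂ = 14/51 = 0.27451.
SE = √(p̂(1−p̂)/n) = √(0.199154/51) = 0.062490.
For 99% confidence, z* = 2.576.
Margin of error: 2.576 × 0.062490 = 0.16097.
Interval: 0.27451 ± 0.16097 → (0.114, 0.435).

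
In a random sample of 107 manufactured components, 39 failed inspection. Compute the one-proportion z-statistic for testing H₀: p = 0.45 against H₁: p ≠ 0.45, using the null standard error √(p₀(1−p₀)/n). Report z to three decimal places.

With x = 39 successes in n = 107, p̂ = 0.36449.
Null standard error: √(0.45·0.55/107) = √0.002313084 = 0.048095.
z = (0.36449 − 0.45)/0.048095 = -0.08551/0.048095 = -1.778.

z = -1.778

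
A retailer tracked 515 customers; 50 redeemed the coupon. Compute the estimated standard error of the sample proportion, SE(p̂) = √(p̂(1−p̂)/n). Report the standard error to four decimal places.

Sample proportion p̂ = 50/515 = 0.09709.
p̂(1−p̂) = 0.09709·0.90291 = 0.087664.
SE = √(0.087664/515) = 0.0130.

SE = 0.0130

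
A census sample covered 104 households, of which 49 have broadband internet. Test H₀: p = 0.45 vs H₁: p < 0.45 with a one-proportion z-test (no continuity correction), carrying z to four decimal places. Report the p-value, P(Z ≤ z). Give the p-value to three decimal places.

p-value = 0.668

With x = 49 successes in n = 104, p̂ = 0.47115.
SE₀ = √(0.45·0.55/104) = 0.048783.
Test statistic (full precision, shown to 4 dp): z = (49/104 − 0.45)/SE₀ ≈ 0.4336.
From the standard normal, P(Z ≤ z) = 0.668.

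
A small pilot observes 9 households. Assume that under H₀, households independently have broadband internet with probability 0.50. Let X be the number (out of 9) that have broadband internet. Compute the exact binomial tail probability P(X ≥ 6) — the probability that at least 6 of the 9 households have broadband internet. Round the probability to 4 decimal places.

X is binomial with n = 9 and p = 0.50.
P(X ≥ 6) = C(9,6)·0.50^6·0.50^3 + C(9,7)·0.50^7·0.50^2 + C(9,8)·0.50^8·0.50^1 + C(9,9)·0.50^9·0.50^0.
= 0.164062 + 0.070312 + 0.017578 + 0.001953 = 0.2539.

P = 0.2539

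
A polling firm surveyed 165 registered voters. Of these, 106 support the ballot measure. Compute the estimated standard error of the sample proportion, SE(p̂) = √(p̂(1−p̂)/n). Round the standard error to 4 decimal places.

SE = 0.0373

With x = 106 successes in n = 165, p̂ = 0.64242.
p̂(1−p̂) = 0.64242·0.35758 = 0.229717.
SE = √(0.229717/165) = 0.0373.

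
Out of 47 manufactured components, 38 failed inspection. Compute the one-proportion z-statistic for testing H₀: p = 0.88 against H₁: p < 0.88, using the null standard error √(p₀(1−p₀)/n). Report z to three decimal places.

z = -1.508

With x = 38 successes in n = 47, p̂ = 0.80851.
SE₀ = √(0.88·0.12/47) = 0.047401.
z = (p̂ − p₀)/SE = (0.80851 − 0.88)/0.047401 = -1.508.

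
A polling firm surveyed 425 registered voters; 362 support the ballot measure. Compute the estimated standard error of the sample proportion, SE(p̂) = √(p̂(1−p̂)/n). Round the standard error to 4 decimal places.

The sample proportion is 362/425 = 0.85176.
p̂(1−p̂) = 0.85176·0.14824 = 0.126265.
Dividing by n and taking the root: √0.000297094 = 0.0172.

SE = 0.0172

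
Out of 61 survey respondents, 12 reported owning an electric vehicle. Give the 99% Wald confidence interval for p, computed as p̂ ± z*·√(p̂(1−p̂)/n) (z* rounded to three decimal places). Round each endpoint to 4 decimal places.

The sample proportion is 12/61 = 0.19672.
SE = √(p̂(1−p̂)/n) = √(0.158022/61) = 0.050897.
For 99% confidence, z* = 2.576.
Margin = 2.576·0.050897 = 0.13111.
Interval: 0.19672 ± 0.13111 → (0.0656, 0.3278).

(0.0656, 0.3278)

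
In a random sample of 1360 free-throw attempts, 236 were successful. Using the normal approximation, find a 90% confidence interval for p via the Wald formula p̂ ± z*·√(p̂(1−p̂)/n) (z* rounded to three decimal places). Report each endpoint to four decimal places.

The sample proportion is 236/1360 = 0.17353.
SE = √(p̂(1−p̂)/n) = √(0.143417/1360) = 0.010269.
The 90% critical value is z* = 1.645.
Margin = 1.645·0.010269 = 0.01689.
So the interval runs from 0.1566 to 0.1904.

(0.1566, 0.1904)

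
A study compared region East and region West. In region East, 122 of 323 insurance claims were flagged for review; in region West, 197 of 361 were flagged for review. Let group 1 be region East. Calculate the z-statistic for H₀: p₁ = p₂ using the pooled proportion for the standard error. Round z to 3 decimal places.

z = -4.397

Sample proportions: p̂₁ = 122/323 = 0.37771 and p̂₂ = 197/361 = 0.54571.
Pooled p̂ = (122+197)/(323+361) = 319/684 = 0.46637.
Pooled SE = √[0.2488693·0.00586606] ≈ 0.038208.
z = (p̂₁ − p̂₂)/SE = (0.37771 − 0.54571)/0.038208 = -0.16800/0.038208 = -4.397.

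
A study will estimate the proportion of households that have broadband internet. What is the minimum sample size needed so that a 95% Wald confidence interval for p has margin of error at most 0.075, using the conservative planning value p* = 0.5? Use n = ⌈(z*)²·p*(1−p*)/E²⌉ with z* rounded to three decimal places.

z* = 1.960 at the 95% level.
p*(1−p*) = 0.2500.
Required n before rounding: 3.841600 × 0.2500 / 0.075² = 170.738.
⌈170.738⌉ = 171.

n = 171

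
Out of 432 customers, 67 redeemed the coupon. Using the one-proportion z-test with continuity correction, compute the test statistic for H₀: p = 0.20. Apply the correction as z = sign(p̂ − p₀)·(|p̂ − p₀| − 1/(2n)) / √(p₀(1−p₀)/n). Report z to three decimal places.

z = -2.273

Sample proportion p̂ = 67/432 = 0.15509. p̂ − p₀ = -0.044907.
1/(2n) = 0.001157.
Corrected numerator: |-0.044907| − 0.001157 = 0.043750.
SE₀ = √(0.20·0.80/432) = 0.019245.
z = −0.043750/0.019245 = -2.273.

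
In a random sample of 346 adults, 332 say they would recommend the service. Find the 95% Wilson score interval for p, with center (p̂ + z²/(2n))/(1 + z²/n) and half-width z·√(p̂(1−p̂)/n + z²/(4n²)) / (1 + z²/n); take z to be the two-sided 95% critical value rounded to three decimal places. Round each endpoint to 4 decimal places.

p̂ = 332/346 = 0.95954; z = 1.960, so z² = 3.841600.
1 + z²/n = 1.011103.
Center = (0.95954 + 0.005551)/1.011103 = 0.95449.
Radicand: p̂(1−p̂)/n + z²/(4n²) = 0.000112212 + 0.000008022 = 0.000120234.
Half-width = 1.960·√0.000120234/1.011103 = 0.02126.
So the interval runs from 0.9332 to 0.9757.

(0.9332, 0.9757)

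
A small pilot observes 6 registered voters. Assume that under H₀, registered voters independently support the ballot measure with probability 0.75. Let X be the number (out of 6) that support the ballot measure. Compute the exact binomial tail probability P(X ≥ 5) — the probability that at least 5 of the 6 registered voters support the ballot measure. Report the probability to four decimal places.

P = 0.5339

X is binomial with n = 6 and p = 0.75.
P(X ≥ 5) = C(6,5)·0.75^5·0.25^1 + C(6,6)·0.75^6·0.25^0.
= 0.355957 + 0.177979 = 0.5339.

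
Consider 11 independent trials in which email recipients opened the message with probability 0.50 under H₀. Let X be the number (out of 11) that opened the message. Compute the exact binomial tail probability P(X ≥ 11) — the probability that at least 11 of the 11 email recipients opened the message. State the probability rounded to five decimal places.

P = 0.00049

X ~ Binomial(n=11, p=0.50).
P(X ≥ 11) = C(11,11)·0.50^11·0.50^0.
= 0.000488 = 0.00049.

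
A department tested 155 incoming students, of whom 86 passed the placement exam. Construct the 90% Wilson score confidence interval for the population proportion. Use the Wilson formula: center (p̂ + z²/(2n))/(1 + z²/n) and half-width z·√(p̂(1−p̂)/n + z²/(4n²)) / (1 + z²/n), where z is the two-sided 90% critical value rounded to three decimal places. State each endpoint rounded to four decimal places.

Here p̂ = 86/155 = 0.55484 and z = 1.645 (z² = 2.706025).
Denominator 1 + z²/n = 1 + 2.706025/155 = 1.017458.
Center = (0.55484 + 0.008729)/1.017458 = 0.55390.
Radicand: p̂(1−p̂)/n + z²/(4n²) = 0.001593501 + 0.000028158 = 0.001621659.
Half-width = 1.645·√0.001621659/1.017458 = 0.06511.
CI: 0.55390 ± 0.06511 = (0.4888, 0.6190).

(0.4888, 0.6190)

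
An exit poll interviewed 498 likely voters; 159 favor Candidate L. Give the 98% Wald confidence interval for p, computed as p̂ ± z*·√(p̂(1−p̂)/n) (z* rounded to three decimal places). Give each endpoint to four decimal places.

Sample proportion p̂ = 159/498 = 0.31928.
SE(p̂) = √(0.31928·0.68072/498) = 0.020891.
For 98% confidence, z* = 2.326.
Margin of error: 2.326 × 0.020891 = 0.04859.
Interval: 0.31928 ± 0.04859 → (0.2707, 0.3679).

(0.2707, 0.3679)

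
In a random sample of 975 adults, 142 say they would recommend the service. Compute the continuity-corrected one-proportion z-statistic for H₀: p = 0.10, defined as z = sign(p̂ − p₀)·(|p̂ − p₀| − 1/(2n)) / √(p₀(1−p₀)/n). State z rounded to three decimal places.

The sample proportion is 142/975 = 0.14564. p̂ − p₀ = 0.045641.
Continuity correction 1/(2n) = 1/1950 = 0.000513.
Corrected numerator: |0.045641| − 0.000513 = 0.045128.
Null standard error: √(0.10·0.90/975) = √0.000092308 = 0.009608.
z = (+)0.045128/0.009608 = 4.697.

z = 4.697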